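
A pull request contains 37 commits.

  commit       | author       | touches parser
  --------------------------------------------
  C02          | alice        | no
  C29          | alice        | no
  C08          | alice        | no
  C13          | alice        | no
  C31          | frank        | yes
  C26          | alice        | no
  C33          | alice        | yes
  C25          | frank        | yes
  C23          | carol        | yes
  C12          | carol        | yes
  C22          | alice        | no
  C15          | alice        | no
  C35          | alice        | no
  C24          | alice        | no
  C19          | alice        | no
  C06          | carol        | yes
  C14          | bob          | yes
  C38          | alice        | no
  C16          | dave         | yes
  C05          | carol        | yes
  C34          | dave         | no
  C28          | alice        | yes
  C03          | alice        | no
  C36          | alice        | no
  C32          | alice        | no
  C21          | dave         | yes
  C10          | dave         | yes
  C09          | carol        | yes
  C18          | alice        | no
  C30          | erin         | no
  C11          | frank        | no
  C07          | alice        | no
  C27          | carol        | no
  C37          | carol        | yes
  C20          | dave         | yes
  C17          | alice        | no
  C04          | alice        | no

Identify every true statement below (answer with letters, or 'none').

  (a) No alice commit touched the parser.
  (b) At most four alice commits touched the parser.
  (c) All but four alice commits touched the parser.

(b)

|A| = 20, |A ∩ B| = 2, |A ∖ B| = 18.
(a) A ∩ B = ∅ (|A ∩ B| = 0): fails.
(b) |A ∩ B| ≤ 4: holds.
(c) |A ∖ B| = 4: fails.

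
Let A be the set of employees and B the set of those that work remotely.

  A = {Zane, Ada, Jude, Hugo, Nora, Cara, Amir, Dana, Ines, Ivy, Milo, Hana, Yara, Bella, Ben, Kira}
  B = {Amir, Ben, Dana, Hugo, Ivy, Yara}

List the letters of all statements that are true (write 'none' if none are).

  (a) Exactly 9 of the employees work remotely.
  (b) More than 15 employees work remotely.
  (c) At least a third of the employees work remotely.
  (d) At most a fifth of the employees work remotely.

|A| = 16, |A ∩ B| = 6, |A ∖ B| = 10.
(a) |A ∩ B| = 9: fails.
(b) |A ∩ B| > 15: fails.
(c) |A ∩ B| / |A| ≥ 1/3: holds.
(d) |A ∩ B| / |A| ≤ 1/5: fails.

(c)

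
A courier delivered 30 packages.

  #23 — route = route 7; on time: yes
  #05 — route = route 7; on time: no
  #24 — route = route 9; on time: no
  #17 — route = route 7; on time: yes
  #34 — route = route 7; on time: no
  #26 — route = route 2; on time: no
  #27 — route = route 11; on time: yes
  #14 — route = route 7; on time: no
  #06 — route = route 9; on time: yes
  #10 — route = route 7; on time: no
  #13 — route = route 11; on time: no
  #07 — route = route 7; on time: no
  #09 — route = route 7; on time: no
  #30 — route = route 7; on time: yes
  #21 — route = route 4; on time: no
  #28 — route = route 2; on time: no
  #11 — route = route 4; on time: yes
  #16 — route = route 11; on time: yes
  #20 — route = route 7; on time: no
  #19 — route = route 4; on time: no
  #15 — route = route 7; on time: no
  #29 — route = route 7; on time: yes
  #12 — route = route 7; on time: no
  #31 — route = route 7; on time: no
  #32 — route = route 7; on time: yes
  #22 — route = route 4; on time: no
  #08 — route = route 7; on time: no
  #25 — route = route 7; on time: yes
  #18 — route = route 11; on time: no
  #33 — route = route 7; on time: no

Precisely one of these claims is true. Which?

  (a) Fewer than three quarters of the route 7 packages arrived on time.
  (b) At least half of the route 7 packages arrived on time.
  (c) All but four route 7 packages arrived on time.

|A| = 18, |A ∩ B| = 6, |A ∖ B| = 12.
(a) requires |A ∩ B| / |A| < 3/4: true.
(b) requires |A ∩ B| ≥ |A ∖ B|: false.
(c) requires |A ∖ B| = 4: false.

(a)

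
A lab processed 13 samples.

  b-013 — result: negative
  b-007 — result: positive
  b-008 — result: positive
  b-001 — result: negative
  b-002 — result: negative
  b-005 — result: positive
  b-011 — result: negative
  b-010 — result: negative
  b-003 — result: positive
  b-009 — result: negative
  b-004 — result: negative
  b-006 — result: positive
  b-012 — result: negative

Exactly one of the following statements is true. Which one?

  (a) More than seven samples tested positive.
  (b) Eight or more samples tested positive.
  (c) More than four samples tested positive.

|A| = 13, |A ∩ B| = 5, |A ∖ B| = 8.
(a) requires |A ∩ B| > 7: false.
(b) requires |A ∩ B| ≥ 8: false.
(c) requires |A ∩ B| > 4: true.

(c)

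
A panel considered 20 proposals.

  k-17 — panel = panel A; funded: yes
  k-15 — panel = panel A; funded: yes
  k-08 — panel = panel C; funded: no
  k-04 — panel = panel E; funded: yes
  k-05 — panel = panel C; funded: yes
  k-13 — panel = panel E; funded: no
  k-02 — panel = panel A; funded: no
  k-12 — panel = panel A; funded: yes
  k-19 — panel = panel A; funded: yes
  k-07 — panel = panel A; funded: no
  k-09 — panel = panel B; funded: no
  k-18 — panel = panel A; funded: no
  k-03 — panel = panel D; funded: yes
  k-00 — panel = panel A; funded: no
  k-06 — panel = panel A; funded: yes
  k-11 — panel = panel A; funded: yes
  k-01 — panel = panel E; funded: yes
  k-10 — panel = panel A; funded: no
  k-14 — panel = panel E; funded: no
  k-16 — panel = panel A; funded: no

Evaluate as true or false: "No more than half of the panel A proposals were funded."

True

Truth condition: |A ∩ B| ≤ |A ∖ B|.
A (the restrictor) = {k-17, k-15, k-02, k-12, k-19, k-07, k-18, k-00, k-06, k-11, k-10, k-16}, |A| = 12.
A ∩ B = {k-17, k-15, k-12, k-19, k-06, k-11}, so |A ∩ B| = 6.
A ∖ B = {k-02, k-07, k-18, k-00, k-10, k-16}, so |A ∖ B| = 6.
6 = 6, so the statement is true.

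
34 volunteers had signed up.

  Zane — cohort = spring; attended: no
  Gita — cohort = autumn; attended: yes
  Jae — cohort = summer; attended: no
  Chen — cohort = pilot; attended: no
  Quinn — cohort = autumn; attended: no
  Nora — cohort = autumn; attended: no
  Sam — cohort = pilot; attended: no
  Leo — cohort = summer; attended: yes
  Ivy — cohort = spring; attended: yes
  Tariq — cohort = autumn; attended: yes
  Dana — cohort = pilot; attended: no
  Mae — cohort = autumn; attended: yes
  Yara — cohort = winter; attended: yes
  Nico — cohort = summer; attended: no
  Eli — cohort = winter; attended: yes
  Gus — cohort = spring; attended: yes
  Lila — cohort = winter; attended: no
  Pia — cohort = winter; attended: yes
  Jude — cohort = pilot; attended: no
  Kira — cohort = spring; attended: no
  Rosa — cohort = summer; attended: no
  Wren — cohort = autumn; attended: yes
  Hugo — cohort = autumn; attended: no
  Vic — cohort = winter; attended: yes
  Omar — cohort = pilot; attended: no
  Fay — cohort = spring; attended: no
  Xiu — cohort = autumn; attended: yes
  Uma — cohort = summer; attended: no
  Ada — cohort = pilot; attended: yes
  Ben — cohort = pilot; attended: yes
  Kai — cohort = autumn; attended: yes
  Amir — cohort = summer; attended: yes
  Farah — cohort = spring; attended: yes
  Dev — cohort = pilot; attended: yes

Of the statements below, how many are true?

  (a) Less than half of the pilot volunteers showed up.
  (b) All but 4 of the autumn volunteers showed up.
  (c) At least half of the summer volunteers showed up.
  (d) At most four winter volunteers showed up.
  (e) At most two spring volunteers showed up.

2

(a) pilot: |A| = 8, |A ∩ B| = 3; needs |A ∩ B| < |A ∖ B| — true.
(b) autumn: |A| = 9, |A ∩ B| = 6; needs |A ∖ B| = 4 — false.
(c) summer: |A| = 6, |A ∩ B| = 2; needs |A ∩ B| ≥ |A ∖ B| — false.
(d) winter: |A| = 5, |A ∩ B| = 4; needs |A ∩ B| ≤ 4 — true.
(e) spring: |A| = 6, |A ∩ B| = 3; needs |A ∩ B| ≤ 2 — false.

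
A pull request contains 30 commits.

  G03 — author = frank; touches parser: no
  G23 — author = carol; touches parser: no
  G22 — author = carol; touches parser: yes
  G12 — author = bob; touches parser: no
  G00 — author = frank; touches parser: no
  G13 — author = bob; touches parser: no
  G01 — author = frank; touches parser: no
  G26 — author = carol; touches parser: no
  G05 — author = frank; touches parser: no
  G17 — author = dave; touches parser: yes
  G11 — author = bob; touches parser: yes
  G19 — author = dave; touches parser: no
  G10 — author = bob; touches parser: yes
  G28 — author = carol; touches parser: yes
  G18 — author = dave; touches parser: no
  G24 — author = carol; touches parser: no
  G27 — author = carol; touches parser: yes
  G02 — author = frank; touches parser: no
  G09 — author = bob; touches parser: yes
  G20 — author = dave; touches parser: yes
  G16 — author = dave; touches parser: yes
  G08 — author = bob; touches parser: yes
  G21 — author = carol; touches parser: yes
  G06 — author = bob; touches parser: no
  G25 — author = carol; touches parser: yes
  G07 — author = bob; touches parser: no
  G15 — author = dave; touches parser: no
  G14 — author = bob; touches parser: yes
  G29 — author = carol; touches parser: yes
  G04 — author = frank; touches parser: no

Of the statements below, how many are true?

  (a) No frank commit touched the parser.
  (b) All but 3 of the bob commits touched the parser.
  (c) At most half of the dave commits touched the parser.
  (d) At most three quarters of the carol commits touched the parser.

3

(a) frank: |A| = 6, |A ∩ B| = 0; needs A ∩ B = ∅ (|A ∩ B| = 0) — true.
(b) bob: |A| = 9, |A ∩ B| = 5; needs |A ∖ B| = 3 — false.
(c) dave: |A| = 6, |A ∩ B| = 3; needs |A ∩ B| ≤ |A ∖ B| — true.
(d) carol: |A| = 9, |A ∩ B| = 6; needs |A ∩ B| / |A| ≤ 3/4 — true.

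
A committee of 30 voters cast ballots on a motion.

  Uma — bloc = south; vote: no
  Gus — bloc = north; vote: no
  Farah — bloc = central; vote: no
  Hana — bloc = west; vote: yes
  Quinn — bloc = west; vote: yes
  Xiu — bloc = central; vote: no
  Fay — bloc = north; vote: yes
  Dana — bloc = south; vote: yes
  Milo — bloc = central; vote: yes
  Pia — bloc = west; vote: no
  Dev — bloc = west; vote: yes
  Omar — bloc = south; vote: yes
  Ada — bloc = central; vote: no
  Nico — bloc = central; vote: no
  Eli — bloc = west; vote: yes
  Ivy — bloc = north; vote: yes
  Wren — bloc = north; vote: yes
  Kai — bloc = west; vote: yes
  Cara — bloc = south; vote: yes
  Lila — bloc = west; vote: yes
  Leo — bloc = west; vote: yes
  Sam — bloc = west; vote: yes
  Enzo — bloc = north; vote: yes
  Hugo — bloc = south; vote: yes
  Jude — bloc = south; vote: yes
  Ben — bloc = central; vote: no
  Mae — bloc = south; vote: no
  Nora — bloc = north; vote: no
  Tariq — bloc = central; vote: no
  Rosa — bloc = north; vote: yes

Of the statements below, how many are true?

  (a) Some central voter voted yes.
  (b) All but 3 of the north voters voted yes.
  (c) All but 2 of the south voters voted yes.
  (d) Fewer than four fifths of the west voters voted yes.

2

(a) central: |A| = 7, |A ∩ B| = 1; needs A ∩ B ≠ ∅ (|A ∩ B| ≥ 1) — true.
(b) north: |A| = 7, |A ∩ B| = 5; needs |A ∖ B| = 3 — false.
(c) south: |A| = 7, |A ∩ B| = 5; needs |A ∖ B| = 2 — true.
(d) west: |A| = 9, |A ∩ B| = 8; needs |A ∩ B| / |A| < 4/5 — false.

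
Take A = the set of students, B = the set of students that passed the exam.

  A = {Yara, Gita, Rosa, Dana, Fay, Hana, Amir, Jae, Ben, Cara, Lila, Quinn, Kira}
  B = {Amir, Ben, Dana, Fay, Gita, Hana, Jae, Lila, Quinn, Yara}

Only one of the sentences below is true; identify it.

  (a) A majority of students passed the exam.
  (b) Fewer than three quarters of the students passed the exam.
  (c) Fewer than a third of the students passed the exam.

|A| = 13, |A ∩ B| = 10, |A ∖ B| = 3.
(a) requires |A ∩ B| > |A ∖ B|: true.
(b) requires |A ∩ B| / |A| < 3/4: false.
(c) requires |A ∩ B| / |A| < 1/3: false.

(a)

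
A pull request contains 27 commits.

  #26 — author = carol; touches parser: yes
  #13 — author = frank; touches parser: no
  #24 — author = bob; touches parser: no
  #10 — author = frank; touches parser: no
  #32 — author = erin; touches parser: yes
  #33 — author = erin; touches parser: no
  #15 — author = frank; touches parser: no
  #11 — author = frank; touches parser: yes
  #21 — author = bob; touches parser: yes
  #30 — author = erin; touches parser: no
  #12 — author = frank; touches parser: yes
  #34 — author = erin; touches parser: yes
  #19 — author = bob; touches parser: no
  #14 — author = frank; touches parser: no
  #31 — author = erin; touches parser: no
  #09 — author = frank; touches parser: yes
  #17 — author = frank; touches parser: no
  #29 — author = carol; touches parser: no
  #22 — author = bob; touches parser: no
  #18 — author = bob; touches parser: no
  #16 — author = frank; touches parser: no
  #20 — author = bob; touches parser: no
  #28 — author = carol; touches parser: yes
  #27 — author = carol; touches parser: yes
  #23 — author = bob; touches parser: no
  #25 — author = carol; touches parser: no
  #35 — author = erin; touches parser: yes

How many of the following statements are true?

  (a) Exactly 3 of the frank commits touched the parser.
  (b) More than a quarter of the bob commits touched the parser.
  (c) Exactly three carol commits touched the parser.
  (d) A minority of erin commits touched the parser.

(a) frank: |A| = 9, |A ∩ B| = 3; needs |A ∩ B| = 3 — true.
(b) bob: |A| = 7, |A ∩ B| = 1; needs |A ∩ B| / |A| > 1/4 — false.
(c) carol: |A| = 5, |A ∩ B| = 3; needs |A ∩ B| = 3 — true.
(d) erin: |A| = 6, |A ∩ B| = 3; needs |A ∩ B| < |A ∖ B| — false.

2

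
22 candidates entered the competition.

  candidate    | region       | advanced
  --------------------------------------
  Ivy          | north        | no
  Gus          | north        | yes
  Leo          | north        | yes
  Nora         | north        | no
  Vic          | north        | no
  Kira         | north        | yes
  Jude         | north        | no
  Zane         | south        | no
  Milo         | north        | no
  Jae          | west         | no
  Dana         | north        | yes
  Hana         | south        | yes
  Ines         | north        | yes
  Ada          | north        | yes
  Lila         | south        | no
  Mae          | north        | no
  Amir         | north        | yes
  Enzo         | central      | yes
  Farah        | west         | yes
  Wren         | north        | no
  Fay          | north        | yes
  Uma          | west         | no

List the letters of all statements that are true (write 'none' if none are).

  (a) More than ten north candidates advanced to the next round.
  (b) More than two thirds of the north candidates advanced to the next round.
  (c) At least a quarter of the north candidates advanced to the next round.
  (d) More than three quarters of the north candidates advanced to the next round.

(c)

|A| = 15, |A ∩ B| = 8, |A ∖ B| = 7.
(a) |A ∩ B| > 10: fails.
(b) |A ∩ B| / |A| > 2/3: fails.
(c) |A ∩ B| / |A| ≥ 1/4: holds.
(d) |A ∩ B| / |A| > 3/4: fails.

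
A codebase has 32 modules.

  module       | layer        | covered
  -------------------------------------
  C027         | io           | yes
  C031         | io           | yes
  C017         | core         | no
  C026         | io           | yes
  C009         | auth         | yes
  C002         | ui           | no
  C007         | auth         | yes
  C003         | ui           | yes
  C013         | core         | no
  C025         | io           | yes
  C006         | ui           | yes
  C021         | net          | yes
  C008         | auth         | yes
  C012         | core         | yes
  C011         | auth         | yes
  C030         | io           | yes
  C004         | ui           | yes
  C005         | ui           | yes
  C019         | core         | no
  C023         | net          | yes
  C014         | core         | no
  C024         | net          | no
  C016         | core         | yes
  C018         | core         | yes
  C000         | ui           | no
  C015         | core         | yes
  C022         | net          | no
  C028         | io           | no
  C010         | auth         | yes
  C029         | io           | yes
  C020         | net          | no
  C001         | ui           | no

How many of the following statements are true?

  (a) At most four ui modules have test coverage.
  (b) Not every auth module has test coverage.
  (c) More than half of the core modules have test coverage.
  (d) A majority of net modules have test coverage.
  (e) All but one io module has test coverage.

2

(a) ui: |A| = 7, |A ∩ B| = 4; needs |A ∩ B| ≤ 4 — true.
(b) auth: |A| = 5, |A ∩ B| = 5; needs A ⊄ B (|A ∖ B| ≥ 1) — false.
(c) core: |A| = 8, |A ∩ B| = 4; needs |A ∩ B| > |A ∖ B| — false.
(d) net: |A| = 5, |A ∩ B| = 2; needs |A ∩ B| > |A ∖ B| — false.
(e) io: |A| = 7, |A ∩ B| = 6; needs |A ∖ B| = 1 — true.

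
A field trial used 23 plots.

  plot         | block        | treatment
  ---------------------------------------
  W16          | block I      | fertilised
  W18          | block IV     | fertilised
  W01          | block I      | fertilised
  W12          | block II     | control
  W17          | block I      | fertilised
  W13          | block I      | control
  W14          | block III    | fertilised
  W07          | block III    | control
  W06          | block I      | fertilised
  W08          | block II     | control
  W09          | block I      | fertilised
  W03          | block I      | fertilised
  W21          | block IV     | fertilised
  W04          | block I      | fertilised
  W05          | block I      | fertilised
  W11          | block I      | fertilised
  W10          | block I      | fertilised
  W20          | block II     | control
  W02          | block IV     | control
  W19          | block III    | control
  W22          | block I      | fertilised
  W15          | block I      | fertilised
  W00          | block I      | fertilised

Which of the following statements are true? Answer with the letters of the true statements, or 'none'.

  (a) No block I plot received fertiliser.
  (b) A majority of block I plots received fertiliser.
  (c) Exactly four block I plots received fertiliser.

|A| = 14, |A ∩ B| = 13, |A ∖ B| = 1.
(a) A ∩ B = ∅ (|A ∩ B| = 0): fails.
(b) |A ∩ B| > |A ∖ B|: holds.
(c) |A ∩ B| = 4: fails.

(b)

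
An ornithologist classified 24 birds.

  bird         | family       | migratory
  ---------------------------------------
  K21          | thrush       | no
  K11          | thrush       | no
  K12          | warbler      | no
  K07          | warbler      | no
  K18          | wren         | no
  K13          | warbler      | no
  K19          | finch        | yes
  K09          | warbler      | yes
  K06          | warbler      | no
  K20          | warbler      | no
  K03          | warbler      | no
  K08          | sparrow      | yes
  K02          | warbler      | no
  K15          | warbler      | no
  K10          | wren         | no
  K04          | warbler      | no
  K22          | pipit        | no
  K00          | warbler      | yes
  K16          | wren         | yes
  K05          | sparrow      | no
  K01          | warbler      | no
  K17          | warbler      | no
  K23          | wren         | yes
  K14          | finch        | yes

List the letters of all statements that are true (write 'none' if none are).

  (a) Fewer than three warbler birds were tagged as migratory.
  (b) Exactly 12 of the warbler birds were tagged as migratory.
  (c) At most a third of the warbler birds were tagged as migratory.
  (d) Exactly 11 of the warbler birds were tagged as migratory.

|A| = 13, |A ∩ B| = 2, |A ∖ B| = 11.
(a) |A ∩ B| < 3: holds.
(b) |A ∩ B| = 12: fails.
(c) |A ∩ B| / |A| ≤ 1/3: holds.
(d) |A ∩ B| = 11: fails.

(a), (c)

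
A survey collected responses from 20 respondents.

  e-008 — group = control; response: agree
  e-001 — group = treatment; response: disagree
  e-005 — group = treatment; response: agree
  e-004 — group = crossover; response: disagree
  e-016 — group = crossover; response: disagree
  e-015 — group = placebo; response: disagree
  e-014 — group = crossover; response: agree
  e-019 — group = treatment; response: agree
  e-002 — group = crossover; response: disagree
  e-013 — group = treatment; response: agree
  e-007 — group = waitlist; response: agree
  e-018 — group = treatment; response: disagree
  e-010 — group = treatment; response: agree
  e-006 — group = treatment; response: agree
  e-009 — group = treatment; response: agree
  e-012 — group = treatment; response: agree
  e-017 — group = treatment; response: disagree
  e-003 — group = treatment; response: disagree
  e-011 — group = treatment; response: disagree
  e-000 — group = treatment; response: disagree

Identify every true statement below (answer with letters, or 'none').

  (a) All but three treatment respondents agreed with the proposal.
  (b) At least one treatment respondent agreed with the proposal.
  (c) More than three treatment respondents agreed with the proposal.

|A| = 13, |A ∩ B| = 7, |A ∖ B| = 6.
(a) |A ∖ B| = 3: fails.
(b) A ∩ B ≠ ∅ (|A ∩ B| ≥ 1): holds.
(c) |A ∩ B| > 3: holds.

(b), (c)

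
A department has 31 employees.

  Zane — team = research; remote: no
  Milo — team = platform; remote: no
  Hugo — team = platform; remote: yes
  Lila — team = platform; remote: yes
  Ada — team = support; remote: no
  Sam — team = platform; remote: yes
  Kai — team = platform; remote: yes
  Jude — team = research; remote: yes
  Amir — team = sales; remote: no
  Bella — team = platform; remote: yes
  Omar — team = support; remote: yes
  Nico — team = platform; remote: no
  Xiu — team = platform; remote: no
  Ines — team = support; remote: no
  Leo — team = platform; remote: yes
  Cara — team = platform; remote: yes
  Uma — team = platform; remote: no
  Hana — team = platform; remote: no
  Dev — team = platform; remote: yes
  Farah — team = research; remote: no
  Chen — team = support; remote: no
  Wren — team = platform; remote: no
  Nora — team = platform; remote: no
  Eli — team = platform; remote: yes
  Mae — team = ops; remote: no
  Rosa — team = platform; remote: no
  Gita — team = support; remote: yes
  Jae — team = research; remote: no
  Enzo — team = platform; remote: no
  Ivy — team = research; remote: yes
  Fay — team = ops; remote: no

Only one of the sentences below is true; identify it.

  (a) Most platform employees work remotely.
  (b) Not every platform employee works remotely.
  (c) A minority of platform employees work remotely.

|A| = 18, |A ∩ B| = 9, |A ∖ B| = 9.
(a) requires |A ∩ B| > |A ∖ B|: false.
(b) requires A ⊄ B (|A ∖ B| ≥ 1): true.
(c) requires |A ∩ B| < |A ∖ B|: false.

(b)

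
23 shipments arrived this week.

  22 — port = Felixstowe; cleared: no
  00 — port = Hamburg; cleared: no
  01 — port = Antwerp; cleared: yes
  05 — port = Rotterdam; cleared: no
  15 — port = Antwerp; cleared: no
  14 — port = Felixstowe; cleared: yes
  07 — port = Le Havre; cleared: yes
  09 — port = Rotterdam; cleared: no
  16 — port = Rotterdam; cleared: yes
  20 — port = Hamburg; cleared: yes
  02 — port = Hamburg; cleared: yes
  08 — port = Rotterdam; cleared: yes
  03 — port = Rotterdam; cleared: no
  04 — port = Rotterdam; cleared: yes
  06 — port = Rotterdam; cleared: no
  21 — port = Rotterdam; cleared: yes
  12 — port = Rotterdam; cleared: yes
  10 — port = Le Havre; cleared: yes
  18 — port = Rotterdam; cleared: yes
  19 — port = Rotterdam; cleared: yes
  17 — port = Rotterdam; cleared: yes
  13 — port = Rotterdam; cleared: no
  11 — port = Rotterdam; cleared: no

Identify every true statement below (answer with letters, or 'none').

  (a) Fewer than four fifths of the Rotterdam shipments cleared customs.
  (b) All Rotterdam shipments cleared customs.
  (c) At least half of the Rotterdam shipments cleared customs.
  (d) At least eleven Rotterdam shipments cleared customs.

|A| = 14, |A ∩ B| = 8, |A ∖ B| = 6.
(a) |A ∩ B| / |A| < 4/5: holds.
(b) A ⊆ B, i.e. every element of A is in B (|A ∖ B| = 0): fails.
(c) |A ∩ B| ≥ |A ∖ B|: holds.
(d) |A ∩ B| ≥ 11: fails.

(a), (c)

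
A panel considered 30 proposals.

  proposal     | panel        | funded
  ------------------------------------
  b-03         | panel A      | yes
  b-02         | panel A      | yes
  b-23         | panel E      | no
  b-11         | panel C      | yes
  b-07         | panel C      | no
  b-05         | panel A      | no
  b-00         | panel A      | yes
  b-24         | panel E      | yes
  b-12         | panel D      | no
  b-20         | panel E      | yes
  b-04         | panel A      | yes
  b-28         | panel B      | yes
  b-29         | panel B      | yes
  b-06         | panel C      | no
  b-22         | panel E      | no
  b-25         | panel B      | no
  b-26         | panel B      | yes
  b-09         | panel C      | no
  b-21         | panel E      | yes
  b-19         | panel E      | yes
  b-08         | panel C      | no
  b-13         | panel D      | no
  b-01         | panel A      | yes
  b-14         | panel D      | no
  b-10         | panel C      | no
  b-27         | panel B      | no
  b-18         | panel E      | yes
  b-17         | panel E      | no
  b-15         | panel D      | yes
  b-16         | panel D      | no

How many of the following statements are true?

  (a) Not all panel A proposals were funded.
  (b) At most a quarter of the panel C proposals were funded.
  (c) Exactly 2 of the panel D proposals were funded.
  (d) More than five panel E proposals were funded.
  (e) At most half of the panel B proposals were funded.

(a) panel A: |A| = 6, |A ∩ B| = 5; needs A ⊄ B (|A ∖ B| ≥ 1) — true.
(b) panel C: |A| = 6, |A ∩ B| = 1; needs |A ∩ B| / |A| ≤ 1/4 — true.
(c) panel D: |A| = 5, |A ∩ B| = 1; needs |A ∩ B| = 2 — false.
(d) panel E: |A| = 8, |A ∩ B| = 5; needs |A ∩ B| > 5 — false.
(e) panel B: |A| = 5, |A ∩ B| = 3; needs |A ∩ B| ≤ |A ∖ B| — false.

2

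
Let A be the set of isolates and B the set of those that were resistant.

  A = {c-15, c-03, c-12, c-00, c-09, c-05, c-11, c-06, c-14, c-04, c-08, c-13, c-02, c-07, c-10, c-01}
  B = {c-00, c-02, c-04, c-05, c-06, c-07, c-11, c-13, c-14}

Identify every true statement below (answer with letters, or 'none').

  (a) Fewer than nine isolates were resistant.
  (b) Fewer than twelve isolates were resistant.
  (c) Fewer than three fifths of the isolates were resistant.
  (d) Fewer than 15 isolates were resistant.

(b), (c), (d)

|A| = 16, |A ∩ B| = 9, |A ∖ B| = 7.
(a) |A ∩ B| < 9: fails.
(b) |A ∩ B| < 12: holds.
(c) |A ∩ B| / |A| < 3/5: holds.
(d) |A ∩ B| < 15: holds.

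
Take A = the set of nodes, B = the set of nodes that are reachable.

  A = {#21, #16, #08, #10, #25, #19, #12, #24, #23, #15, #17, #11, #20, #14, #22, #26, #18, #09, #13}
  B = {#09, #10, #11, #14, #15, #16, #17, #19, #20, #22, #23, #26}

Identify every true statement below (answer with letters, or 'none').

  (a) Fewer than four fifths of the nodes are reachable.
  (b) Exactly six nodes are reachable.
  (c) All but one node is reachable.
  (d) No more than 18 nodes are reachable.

|A| = 19, |A ∩ B| = 12, |A ∖ B| = 7.
(a) |A ∩ B| / |A| < 4/5: holds.
(b) |A ∩ B| = 6: fails.
(c) |A ∖ B| = 1: fails.
(d) |A ∩ B| ≤ 18: holds.

(a), (d)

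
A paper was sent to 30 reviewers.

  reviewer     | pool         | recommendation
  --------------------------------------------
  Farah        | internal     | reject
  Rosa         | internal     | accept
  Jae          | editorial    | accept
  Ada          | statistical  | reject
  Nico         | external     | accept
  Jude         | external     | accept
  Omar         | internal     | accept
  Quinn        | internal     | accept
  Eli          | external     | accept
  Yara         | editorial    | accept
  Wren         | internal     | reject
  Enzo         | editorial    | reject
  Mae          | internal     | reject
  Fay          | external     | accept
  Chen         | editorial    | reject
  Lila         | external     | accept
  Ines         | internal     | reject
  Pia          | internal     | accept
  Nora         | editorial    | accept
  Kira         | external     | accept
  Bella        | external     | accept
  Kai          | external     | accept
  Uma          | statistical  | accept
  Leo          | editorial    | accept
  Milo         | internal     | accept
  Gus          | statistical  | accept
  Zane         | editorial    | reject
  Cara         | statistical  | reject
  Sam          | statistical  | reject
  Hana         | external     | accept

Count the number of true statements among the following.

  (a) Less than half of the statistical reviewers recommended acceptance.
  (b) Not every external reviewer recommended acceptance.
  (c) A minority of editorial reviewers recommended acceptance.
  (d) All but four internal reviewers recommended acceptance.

2

(a) statistical: |A| = 5, |A ∩ B| = 2; needs |A ∩ B| < |A ∖ B| — true.
(b) external: |A| = 9, |A ∩ B| = 9; needs A ⊄ B (|A ∖ B| ≥ 1) — false.
(c) editorial: |A| = 7, |A ∩ B| = 4; needs |A ∩ B| < |A ∖ B| — false.
(d) internal: |A| = 9, |A ∩ B| = 5; needs |A ∖ B| = 4 — true.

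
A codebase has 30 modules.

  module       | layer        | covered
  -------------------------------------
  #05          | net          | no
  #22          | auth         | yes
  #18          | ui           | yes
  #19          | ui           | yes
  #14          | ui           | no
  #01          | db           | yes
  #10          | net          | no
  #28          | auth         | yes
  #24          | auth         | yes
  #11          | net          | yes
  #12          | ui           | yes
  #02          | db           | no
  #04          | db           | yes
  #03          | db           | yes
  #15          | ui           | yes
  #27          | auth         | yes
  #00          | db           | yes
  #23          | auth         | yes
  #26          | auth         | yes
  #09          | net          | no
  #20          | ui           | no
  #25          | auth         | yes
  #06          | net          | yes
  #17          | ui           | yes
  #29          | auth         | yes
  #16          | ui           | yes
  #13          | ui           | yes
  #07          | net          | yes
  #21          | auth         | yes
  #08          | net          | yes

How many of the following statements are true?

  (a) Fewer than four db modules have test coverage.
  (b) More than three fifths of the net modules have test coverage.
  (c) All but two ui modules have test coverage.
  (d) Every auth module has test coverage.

(a) db: |A| = 5, |A ∩ B| = 4; needs |A ∩ B| < 4 — false.
(b) net: |A| = 7, |A ∩ B| = 4; needs |A ∩ B| / |A| > 3/5 — false.
(c) ui: |A| = 9, |A ∩ B| = 7; needs |A ∖ B| = 2 — true.
(d) auth: |A| = 9, |A ∩ B| = 9; needs A ⊆ B, i.e. every element of A is in B (|A ∖ B| = 0) — true.

2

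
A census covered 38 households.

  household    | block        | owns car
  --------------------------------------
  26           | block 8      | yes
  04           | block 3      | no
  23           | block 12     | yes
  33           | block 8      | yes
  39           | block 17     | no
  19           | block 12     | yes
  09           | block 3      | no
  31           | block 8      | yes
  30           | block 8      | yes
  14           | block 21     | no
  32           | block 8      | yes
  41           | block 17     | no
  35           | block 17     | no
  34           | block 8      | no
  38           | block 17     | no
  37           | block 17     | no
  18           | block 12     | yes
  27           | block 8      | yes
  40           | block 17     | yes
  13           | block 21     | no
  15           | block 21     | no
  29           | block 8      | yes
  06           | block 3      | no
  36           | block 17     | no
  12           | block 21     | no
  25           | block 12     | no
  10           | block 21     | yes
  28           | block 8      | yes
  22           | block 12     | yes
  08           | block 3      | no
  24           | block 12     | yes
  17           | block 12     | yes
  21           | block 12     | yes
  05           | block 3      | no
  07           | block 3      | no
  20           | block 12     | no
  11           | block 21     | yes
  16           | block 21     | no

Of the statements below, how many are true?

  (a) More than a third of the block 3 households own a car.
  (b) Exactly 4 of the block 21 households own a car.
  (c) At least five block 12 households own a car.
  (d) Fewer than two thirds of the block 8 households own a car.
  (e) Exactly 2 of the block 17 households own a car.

(a) block 3: |A| = 6, |A ∩ B| = 0; needs |A ∩ B| / |A| > 1/3 — false.
(b) block 21: |A| = 7, |A ∩ B| = 2; needs |A ∩ B| = 4 — false.
(c) block 12: |A| = 9, |A ∩ B| = 7; needs |A ∩ B| ≥ 5 — true.
(d) block 8: |A| = 9, |A ∩ B| = 8; needs |A ∩ B| / |A| < 2/3 — false.
(e) block 17: |A| = 7, |A ∩ B| = 1; needs |A ∩ B| = 2 — false.

1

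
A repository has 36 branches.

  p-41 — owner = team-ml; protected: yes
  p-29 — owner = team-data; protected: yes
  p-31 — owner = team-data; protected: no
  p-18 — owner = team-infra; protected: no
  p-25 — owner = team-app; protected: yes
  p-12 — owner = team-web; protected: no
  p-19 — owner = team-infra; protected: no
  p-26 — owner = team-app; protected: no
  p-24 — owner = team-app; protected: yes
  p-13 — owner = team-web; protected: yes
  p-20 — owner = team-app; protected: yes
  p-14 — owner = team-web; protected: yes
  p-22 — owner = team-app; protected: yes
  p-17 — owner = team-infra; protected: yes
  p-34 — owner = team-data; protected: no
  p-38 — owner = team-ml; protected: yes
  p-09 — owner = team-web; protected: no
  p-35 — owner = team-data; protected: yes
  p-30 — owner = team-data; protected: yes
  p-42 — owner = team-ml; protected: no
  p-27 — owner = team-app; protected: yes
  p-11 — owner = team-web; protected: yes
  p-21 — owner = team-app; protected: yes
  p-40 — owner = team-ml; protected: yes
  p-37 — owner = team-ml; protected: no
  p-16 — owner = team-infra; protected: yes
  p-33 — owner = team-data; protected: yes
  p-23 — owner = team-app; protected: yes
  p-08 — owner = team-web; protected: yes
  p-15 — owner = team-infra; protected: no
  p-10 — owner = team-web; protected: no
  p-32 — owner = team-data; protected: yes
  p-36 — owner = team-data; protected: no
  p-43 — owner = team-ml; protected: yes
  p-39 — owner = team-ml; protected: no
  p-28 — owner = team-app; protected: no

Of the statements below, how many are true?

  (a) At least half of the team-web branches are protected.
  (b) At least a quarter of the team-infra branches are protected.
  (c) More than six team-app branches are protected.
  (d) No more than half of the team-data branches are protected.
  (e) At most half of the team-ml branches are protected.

(a) team-web: |A| = 7, |A ∩ B| = 4; needs |A ∩ B| ≥ |A ∖ B| — true.
(b) team-infra: |A| = 5, |A ∩ B| = 2; needs |A ∩ B| / |A| ≥ 1/4 — true.
(c) team-app: |A| = 9, |A ∩ B| = 7; needs |A ∩ B| > 6 — true.
(d) team-data: |A| = 8, |A ∩ B| = 5; needs |A ∩ B| ≤ |A ∖ B| — false.
(e) team-ml: |A| = 7, |A ∩ B| = 4; needs |A ∩ B| ≤ |A ∖ B| — false.

3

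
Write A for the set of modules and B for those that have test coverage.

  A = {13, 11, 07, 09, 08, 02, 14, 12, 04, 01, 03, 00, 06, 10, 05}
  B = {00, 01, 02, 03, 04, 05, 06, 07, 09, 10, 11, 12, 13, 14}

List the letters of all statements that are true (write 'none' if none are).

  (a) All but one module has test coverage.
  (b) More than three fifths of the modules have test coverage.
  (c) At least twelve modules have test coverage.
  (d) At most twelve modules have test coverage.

(a), (b), (c)

|A| = 15, |A ∩ B| = 14, |A ∖ B| = 1.
(a) |A ∖ B| = 1: holds.
(b) |A ∩ B| / |A| > 3/5: holds.
(c) |A ∩ B| ≥ 12: holds.
(d) |A ∩ B| ≤ 12: fails.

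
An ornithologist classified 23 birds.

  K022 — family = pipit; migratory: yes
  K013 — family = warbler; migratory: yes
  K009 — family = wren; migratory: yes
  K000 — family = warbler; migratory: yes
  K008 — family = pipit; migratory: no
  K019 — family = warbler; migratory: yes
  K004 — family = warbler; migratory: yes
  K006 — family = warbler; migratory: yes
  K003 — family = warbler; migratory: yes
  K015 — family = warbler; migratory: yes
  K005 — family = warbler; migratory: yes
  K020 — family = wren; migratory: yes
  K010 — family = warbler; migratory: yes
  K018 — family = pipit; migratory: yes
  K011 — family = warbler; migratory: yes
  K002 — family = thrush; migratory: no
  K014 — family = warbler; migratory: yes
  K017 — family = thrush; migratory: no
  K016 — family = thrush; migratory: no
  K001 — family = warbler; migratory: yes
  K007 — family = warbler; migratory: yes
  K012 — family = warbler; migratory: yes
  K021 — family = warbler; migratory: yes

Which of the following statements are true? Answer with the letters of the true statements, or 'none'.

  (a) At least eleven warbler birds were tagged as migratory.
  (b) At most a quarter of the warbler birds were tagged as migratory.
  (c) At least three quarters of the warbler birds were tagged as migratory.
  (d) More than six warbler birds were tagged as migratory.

(a), (c), (d)

|A| = 15, |A ∩ B| = 15, |A ∖ B| = 0.
(a) |A ∩ B| ≥ 11: holds.
(b) |A ∩ B| / |A| ≤ 1/4: fails.
(c) |A ∩ B| / |A| ≥ 3/4: holds.
(d) |A ∩ B| > 6: holds.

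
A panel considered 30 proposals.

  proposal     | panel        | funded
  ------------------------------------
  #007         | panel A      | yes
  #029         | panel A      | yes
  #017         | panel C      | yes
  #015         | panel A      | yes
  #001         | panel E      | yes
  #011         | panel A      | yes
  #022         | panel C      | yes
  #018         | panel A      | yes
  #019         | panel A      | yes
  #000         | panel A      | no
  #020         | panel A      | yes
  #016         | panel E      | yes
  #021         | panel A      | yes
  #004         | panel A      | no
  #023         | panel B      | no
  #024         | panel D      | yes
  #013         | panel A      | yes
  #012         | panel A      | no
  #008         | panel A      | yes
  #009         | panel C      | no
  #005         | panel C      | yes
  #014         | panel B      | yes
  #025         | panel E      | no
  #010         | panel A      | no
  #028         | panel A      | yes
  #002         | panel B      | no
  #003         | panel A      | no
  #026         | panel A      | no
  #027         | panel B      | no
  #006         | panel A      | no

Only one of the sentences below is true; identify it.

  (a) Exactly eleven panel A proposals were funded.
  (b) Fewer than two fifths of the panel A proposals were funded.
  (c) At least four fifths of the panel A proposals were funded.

(a)

|A| = 18, |A ∩ B| = 11, |A ∖ B| = 7.
(a) requires |A ∩ B| = 11: true.
(b) requires |A ∩ B| / |A| < 2/5: false.
(c) requires |A ∩ B| / |A| ≥ 4/5: false.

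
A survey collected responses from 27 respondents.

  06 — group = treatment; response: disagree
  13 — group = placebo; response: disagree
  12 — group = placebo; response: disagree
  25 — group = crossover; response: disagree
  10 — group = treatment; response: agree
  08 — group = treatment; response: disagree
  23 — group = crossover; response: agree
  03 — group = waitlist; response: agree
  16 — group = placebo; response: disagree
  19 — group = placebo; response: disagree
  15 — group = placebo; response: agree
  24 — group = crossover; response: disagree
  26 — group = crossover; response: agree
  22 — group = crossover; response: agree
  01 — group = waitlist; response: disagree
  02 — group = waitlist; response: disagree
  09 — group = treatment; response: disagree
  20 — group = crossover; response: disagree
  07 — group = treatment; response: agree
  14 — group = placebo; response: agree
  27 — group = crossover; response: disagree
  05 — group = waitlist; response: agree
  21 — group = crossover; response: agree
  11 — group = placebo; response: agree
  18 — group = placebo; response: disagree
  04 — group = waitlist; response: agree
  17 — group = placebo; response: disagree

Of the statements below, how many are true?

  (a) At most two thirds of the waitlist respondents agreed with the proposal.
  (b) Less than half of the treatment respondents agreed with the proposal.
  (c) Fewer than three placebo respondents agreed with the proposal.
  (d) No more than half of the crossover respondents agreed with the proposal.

3

(a) waitlist: |A| = 5, |A ∩ B| = 3; needs |A ∩ B| / |A| ≤ 2/3 — true.
(b) treatment: |A| = 5, |A ∩ B| = 2; needs |A ∩ B| < |A ∖ B| — true.
(c) placebo: |A| = 9, |A ∩ B| = 3; needs |A ∩ B| < 3 — false.
(d) crossover: |A| = 8, |A ∩ B| = 4; needs |A ∩ B| ≤ |A ∖ B| — true.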